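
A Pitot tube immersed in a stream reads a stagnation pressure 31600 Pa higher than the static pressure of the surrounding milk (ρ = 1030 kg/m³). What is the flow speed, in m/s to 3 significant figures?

7.83 m/s

The dynamic pressure equals the rise in static pressure at the stagnation point: ΔP = ½ρv².
v = √(2ΔP/ρ) = √(2·31600/1030) = 7.83 m/s.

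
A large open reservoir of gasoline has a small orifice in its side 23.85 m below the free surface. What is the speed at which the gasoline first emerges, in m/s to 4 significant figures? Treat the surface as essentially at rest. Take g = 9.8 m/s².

The surface is effectively still and both ends are open, so ½v² = gh and v = √(2·9.8·23.85) = 21.62 m/s.

v ≈ 21.62 m/s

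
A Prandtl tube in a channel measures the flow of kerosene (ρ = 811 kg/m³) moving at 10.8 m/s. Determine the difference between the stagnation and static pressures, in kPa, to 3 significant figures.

The dynamic pressure equals the rise in static pressure at the stagnation point: ΔP = ½ρv².
ΔP = ½·811·10.8² = 47300 Pa.

ΔP ≈ 47.3 kPa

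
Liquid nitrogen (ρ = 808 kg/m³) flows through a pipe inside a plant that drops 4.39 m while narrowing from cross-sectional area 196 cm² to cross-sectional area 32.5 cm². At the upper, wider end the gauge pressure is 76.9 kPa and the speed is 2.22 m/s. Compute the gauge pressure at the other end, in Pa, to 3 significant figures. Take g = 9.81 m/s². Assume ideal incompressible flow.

Mass conservation (A₁v₁ = A₂v₂) gives v₂ = 2.22 × 196/32.5 = 13.4 m/s.
Applying Bernoulli between the two ends and solving for P₂: P₂ = P₁ + ½ρ(v₁² − v₂²) − ρgΔh.
P₂ = 76900 + ½·808·(2.22² − 13.4²) − 808·9.81·(−4.39) = 76900 + (-70400) − (-34800) = 41300 Pa.

P₂ = 41300 Pa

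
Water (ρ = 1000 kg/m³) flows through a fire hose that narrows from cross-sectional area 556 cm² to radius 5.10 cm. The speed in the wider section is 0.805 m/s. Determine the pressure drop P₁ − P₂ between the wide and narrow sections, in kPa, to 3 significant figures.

ΔP = 14.7 kPa

By continuity, v₂ = v₁·A₁/A₂ = 0.805·(556/81.7) = 5.48 m/s.
The pipe is horizontal, so Bernoulli reduces to P₁ + ½ρv₁² = P₂ + ½ρv₂².
P₁ − P₂ = ½·1000·(5.48² − 0.805²) = ½·1000·29.4 = 14700 Pa.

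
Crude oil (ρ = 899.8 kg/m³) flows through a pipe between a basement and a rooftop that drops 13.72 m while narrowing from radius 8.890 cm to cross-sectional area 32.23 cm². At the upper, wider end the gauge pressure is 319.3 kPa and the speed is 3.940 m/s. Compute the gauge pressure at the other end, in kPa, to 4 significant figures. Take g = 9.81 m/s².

P₂ ≈ 32.92 kPa

The volume flow rate is constant, so v₂ = (A₁/A₂)v₁ = (248.3/32.23)·3.940 = 30.35 m/s.
Applying Bernoulli between the two ends and solving for P₂: P₂ = P₁ + ½ρ(v₁² − v₂²) − ρgΔh.
P₂ = 319300 + ½·899.8·(3.940² − 30.35²) − 899.8·9.81·(−13.72) = 319300 + (-407500) − (-121100) = 32920 Pa.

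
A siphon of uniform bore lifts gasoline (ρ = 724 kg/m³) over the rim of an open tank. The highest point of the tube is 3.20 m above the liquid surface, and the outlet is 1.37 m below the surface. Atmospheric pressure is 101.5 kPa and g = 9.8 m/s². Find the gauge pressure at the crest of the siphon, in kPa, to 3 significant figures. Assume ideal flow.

P_gauge ≈ -32.4 kPa

From the surface to the outlet (both open to atmosphere, surface at rest): v = √(2g·h_out) = √(2·9.8·1.37) = 5.18 m/s.
Continuity keeps v the same throughout the tube; from surface to crest, P_atm + 0 = P_top + ½ρv² + ρg·h_top.
P_top = 101500 − ½·724·5.18² − 724·9.8·3.20 = 69100 Pa. So P_gauge = P_top − P_atm = -32400 Pa.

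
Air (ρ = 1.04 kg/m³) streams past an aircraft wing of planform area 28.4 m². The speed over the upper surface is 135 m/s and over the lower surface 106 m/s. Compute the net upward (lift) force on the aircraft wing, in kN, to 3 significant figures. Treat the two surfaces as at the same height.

F ≈ 103 kN

With equal heights on the two surfaces, Bernoulli gives P_lower − P_upper = ½ρ(v_upper² − v_lower²).
ΔP = ½·1.04·(135² − 106²) = 3630 Pa.
Lift = ΔP · A = 3630 × 28.4 = 103000 N.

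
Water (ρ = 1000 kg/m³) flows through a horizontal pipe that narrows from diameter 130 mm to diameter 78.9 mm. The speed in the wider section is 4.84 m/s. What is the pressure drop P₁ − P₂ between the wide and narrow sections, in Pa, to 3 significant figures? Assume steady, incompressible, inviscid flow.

ΔP ≈ 74600 Pa

Continuity gives A₁v₁ = A₂v₂, so v₂ = (133 cm²)/(48.9 cm²) × 4.84 m/s = 13.1 m/s.
The pipe is horizontal, so Bernoulli reduces to P₁ + ½ρv₁² = P₂ + ½ρv₂².
P₁ − P₂ = ½·1000·(13.1² − 4.84²) = ½·1000·149 = 74600 Pa.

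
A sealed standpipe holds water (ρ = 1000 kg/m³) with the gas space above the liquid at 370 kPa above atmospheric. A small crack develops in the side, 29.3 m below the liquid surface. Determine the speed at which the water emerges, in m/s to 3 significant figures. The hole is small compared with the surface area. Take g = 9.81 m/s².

v = 36.3 m/s

Take point 1 at the surface (v₁ ≈ 0) and point 2 at the hole (at atmospheric pressure). Bernoulli: P₁ + ρg h = P_atm + ½ρv₂².
With P₁ − P_atm = 370000 Pa, v₂ = √(2gh + 2ΔP/ρ) = √(2·9.81·29.3 + 2·370000/1000) = 36.3 m/s.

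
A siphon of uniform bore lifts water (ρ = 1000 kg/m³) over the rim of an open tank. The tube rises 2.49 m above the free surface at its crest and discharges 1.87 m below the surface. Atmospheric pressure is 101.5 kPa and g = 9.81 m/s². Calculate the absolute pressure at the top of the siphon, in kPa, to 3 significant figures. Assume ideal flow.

From the surface to the outlet (both open to atmosphere, surface at rest): v = √(2g·h_out) = √(2·9.81·1.87) = 6.06 m/s.
Continuity keeps v the same throughout the tube; from surface to crest, P_atm + 0 = P_top + ½ρv² + ρg·h_top.
P_top = 101500 − ½·1000·6.06² − 1000·9.81·2.49 = 58700 Pa.

58.7 kPa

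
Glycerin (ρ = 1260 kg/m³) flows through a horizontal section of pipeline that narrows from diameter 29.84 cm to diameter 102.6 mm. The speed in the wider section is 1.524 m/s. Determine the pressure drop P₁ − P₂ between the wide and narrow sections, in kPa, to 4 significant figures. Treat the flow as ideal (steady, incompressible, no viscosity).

ΔP ≈ 103.2 kPa

Mass conservation (A₁v₁ = A₂v₂) gives v₂ = 1.524 × 699.3/82.68 = 12.89 m/s.
Bernoulli (h₁ = h₂): P₁ − P₂ = ½ρ(v₂² − v₁²).
P₁ − P₂ = ½·1260·(12.89² − 1.524²) = ½·1260·163.9 = 103200 Pa.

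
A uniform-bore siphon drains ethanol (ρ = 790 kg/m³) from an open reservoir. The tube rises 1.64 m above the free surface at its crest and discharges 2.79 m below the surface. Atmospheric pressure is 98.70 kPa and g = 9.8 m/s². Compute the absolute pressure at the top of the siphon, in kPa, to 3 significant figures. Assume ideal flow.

The outlet speed comes from Torricelli: v = √(2g·2.79) = 7.39 m/s.
Continuity keeps v the same throughout the tube; from surface to crest, P_atm + 0 = P_top + ½ρv² + ρg·h_top.
P_top = 98700 − ½·790·7.39² − 790·9.8·1.64 = 64400 Pa.

P_top ≈ 64.4 kPa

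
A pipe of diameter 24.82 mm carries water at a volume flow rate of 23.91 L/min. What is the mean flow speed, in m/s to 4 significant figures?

v ≈ 0.8236 m/s

Q = 23.91 L/min = 0.0003985 m³/s.
v = Q/A = 0.0003985 / 0.0004838 = 0.8236 m/s.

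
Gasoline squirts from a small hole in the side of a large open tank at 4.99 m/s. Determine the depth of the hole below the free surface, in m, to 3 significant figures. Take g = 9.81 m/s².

Torricelli: v = √(2gh), so h = v²/(2g).
h = 4.99²/(2·9.81) = 24.9/19.62 = 1.27 m.

h ≈ 1.27 m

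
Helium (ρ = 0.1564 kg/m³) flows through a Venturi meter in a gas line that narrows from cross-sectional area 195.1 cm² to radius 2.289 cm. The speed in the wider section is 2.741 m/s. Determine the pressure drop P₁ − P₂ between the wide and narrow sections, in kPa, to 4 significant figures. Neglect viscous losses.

ΔP ≈ 0.08195 kPa

The volume flow rate is constant, so v₂ = (A₁/A₂)v₁ = (195.1/16.46)·2.741 = 32.49 m/s.
Along the horizontal streamline, P + ½ρv² is constant.
P₁ − P₂ = ½·0.1564·(32.49² − 2.741²) = ½·0.1564·1048 = 81.95 Pa.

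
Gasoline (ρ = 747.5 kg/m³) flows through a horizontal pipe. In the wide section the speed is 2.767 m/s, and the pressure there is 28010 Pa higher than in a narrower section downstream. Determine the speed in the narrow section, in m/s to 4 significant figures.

v₂ ≈ 9.088 m/s

With h₁ = h₂, rearranging Bernoulli gives v₂ = √(v₁² + 2ΔP/ρ).
v₂ = √(2.767² + 2·28010/747.5) = √(7.656 + 74.94) = 9.088 m/s.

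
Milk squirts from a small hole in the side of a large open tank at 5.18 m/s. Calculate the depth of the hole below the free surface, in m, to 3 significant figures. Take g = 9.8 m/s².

h ≈ 1.37 m

For a small hole in a large open tank, ½v² = gh, giving h = v²/(2g).
h = 5.18²/(2·9.8) = 26.8/19.60 = 1.37 m.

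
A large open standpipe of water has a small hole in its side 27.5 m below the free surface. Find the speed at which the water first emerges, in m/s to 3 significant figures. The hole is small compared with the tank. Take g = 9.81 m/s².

Torricelli's result v = √(2gh) gives v = √(2·9.81·27.5) = 23.2 m/s.

23.2 m/s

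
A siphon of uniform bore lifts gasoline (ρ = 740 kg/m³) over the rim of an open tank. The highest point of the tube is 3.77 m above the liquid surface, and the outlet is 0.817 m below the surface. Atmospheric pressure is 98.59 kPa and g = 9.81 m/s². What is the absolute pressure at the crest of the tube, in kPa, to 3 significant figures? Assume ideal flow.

The outlet speed comes from Torricelli: v = √(2g·0.817) = 4.00 m/s.
With constant cross-section the crest speed equals v; applying Bernoulli from the surface up to the crest, P_top = P_atm − ½ρv² − ρg·h_top.
P_top = 98590 − ½·740·4.00² − 740·9.81·3.77 = 65300 Pa.

65.3 kPa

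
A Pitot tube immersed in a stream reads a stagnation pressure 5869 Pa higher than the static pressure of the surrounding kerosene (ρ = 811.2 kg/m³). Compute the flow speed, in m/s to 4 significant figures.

At the stagnation point the flow is brought to rest, so Bernoulli gives P_stag − P_static = ½ρv².
v = √(2ΔP/ρ) = √(2·5869/811.2) = 3.804 m/s.

3.804 m/s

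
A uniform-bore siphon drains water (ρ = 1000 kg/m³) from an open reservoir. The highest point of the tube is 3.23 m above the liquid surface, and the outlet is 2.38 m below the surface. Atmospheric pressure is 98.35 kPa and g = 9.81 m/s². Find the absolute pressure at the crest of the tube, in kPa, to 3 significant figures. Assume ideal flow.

Bernoulli surface→outlet gives ½v² = g·h_out, so v = √(2·9.81·2.38) = 6.83 m/s.
With constant cross-section the crest speed equals v; applying Bernoulli from the surface up to the crest, P_top = P_atm − ½ρv² − ρg·h_top.
P_top = 98350 − ½·1000·6.83² − 1000·9.81·3.23 = 43300 Pa.

P_top ≈ 43.3 kPa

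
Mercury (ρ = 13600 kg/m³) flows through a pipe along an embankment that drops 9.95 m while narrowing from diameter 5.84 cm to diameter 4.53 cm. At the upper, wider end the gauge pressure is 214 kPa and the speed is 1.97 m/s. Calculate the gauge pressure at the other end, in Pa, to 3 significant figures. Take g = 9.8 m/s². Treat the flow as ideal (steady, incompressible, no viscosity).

P₂ ≈ 1490000 Pa

By continuity, v₂ = v₁·A₁/A₂ = 1.97·(26.8/16.1) = 3.27 m/s.
Bernoulli: P₁ + ½ρv₁² + ρg h₁ = P₂ + ½ρv₂² + ρg h₂, so P₂ = P₁ + ½ρ(v₁² − v₂²) − ρg(h₂ − h₁).
P₂ = 214000 + ½·13600·(1.97² − 3.27²) − 13600·9.8·(−9.95) = 214000 + (-46500) − (-1330000) = 1490000 Pa.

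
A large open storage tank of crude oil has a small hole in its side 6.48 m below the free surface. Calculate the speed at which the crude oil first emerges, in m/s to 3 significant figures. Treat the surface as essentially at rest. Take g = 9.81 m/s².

The surface is effectively still and both ends are open, so ½v² = gh and v = √(2·9.81·6.48) = 11.3 m/s.

v ≈ 11.3 m/s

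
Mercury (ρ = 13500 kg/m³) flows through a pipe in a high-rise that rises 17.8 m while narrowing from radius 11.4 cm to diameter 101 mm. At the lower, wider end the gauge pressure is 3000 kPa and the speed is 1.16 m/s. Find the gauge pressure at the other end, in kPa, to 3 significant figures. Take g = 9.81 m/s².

P₂ = 416 kPa

The volume flow rate is constant, so v₂ = (A₁/A₂)v₁ = (408/80.1)·1.16 = 5.91 m/s.
Bernoulli: P₁ + ½ρv₁² + ρg h₁ = P₂ + ½ρv₂² + ρg h₂, so P₂ = P₁ + ½ρ(v₁² − v₂²) − ρg(h₂ − h₁).
P₂ = 3000000 + ½·13500·(1.16² − 5.91²) − 13500·9.81·(+17.8) = 3000000 + (-227000) − (2360000) = 416000 Pa.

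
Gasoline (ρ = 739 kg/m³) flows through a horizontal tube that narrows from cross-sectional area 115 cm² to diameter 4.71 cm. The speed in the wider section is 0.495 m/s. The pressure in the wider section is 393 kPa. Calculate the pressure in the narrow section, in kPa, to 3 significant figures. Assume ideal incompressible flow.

P₂ ≈ 389 kPa

By continuity, v₂ = v₁·A₁/A₂ = 0.495·(115/17.4) = 3.27 m/s.
Along the horizontal streamline, P + ½ρv² is constant.
P₂ = P₁ − ½ρ(v₂² − v₁²) = 393000 − ½·739·(3.27² − 0.495²) = 393000 − 3850 = 389000 Pa.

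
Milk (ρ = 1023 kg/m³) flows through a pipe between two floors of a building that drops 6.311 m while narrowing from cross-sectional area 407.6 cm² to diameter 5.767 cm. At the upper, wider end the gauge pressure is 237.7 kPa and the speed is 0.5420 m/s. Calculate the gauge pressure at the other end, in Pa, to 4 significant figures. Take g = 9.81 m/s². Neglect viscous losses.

Mass conservation (A₁v₁ = A₂v₂) gives v₂ = 0.5420 × 407.6/26.12 = 8.458 m/s.
Applying Bernoulli between the two ends and solving for P₂: P₂ = P₁ + ½ρ(v₁² − v₂²) − ρgΔh.
P₂ = 237700 + ½·1023·(0.5420² − 8.458²) − 1023·9.81·(−6.311) = 237700 + (-36440) − (-63330) = 264600 Pa.

P₂ ≈ 264600 Pa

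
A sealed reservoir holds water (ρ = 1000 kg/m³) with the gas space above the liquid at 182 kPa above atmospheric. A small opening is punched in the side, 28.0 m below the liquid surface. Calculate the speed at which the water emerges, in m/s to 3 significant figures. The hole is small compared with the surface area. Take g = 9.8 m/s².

30.2 m/s

Take point 1 at the surface (v₁ ≈ 0) and point 2 at the hole (at atmospheric pressure). Bernoulli: P₁ + ρg h = P_atm + ½ρv₂².
With P₁ − P_atm = 182000 Pa, v₂ = √(2gh + 2ΔP/ρ) = √(2·9.8·28.0 + 2·182000/1000) = 30.2 m/s.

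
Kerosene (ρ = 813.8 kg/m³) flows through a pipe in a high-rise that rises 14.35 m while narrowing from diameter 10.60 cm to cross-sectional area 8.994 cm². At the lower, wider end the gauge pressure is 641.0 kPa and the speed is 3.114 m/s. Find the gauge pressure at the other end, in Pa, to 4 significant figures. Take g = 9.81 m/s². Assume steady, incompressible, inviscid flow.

The volume flow rate is constant, so v₂ = (A₁/A₂)v₁ = (88.25/8.994)·3.114 = 30.55 m/s.
Bernoulli: P₁ + ½ρv₁² + ρg h₁ = P₂ + ½ρv₂² + ρg h₂, so P₂ = P₁ + ½ρ(v₁² − v₂²) − ρg(h₂ − h₁).
P₂ = 641000 + ½·813.8·(3.114² − 30.55²) − 813.8·9.81·(+14.35) = 641000 + (-375900) − (114600) = 150500 Pa.

P₂ ≈ 150500 Pa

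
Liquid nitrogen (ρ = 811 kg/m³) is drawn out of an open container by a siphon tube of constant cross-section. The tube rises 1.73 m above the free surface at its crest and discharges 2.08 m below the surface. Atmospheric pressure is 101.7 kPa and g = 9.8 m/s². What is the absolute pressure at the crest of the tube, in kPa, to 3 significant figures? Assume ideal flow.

P_top ≈ 71.4 kPa

Bernoulli surface→outlet gives ½v² = g·h_out, so v = √(2·9.8·2.08) = 6.38 m/s.
Continuity keeps v the same throughout the tube; from surface to crest, P_atm + 0 = P_top + ½ρv² + ρg·h_top.
P_top = 101700 − ½·811·6.38² − 811·9.8·1.73 = 71400 Pa.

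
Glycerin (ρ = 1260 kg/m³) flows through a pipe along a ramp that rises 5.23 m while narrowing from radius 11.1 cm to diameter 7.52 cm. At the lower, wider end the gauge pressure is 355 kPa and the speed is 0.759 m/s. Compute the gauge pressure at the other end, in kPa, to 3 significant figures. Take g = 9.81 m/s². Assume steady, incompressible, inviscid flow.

263 kPa

The volume flow rate is constant, so v₂ = (A₁/A₂)v₁ = (387/44.4)·0.759 = 6.61 m/s.
Applying Bernoulli between the two ends and solving for P₂: P₂ = P₁ + ½ρ(v₁² − v₂²) − ρgΔh.
P₂ = 355000 + ½·1260·(0.759² − 6.61²) − 1260·9.81·(+5.23) = 355000 + (-27200) − (64600) = 263000 Pa.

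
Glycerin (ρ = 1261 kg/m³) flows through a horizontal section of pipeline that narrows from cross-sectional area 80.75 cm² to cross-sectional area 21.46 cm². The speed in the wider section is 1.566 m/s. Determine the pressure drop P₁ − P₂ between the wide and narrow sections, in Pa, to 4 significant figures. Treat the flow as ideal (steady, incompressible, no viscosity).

20350 Pa

The volume flow rate is constant, so v₂ = (A₁/A₂)v₁ = (80.75/21.46)·1.566 = 5.893 m/s.
Bernoulli (h₁ = h₂): P₁ − P₂ = ½ρ(v₂² − v₁²).
P₁ − P₂ = ½·1261·(5.893² − 1.566²) = ½·1261·32.27 = 20350 Pa.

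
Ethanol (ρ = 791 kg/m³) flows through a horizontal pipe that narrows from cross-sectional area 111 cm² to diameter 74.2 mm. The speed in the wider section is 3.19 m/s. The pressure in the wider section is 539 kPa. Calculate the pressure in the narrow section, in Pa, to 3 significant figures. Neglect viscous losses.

P₂ ≈ 517000 Pa

Mass conservation (A₁v₁ = A₂v₂) gives v₂ = 3.19 × 111/43.2 = 8.19 m/s.
Along the horizontal streamline, P + ½ρv² is constant.
P₂ = P₁ − ½ρ(v₂² − v₁²) = 539000 − ½·791·(8.19² − 3.19²) = 539000 − 22500 = 517000 Pa.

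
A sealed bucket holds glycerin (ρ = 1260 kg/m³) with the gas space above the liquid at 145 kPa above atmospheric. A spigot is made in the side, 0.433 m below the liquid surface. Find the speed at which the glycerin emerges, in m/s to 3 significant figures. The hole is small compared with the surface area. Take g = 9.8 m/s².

Take point 1 at the surface (v₁ ≈ 0) and point 2 at the hole (at atmospheric pressure). Bernoulli: P₁ + ρg h = P_atm + ½ρv₂².
With P₁ − P_atm = 145000 Pa, v₂ = √(2gh + 2ΔP/ρ) = √(2·9.8·0.433 + 2·145000/1260) = 15.4 m/s.

v = 15.4 m/s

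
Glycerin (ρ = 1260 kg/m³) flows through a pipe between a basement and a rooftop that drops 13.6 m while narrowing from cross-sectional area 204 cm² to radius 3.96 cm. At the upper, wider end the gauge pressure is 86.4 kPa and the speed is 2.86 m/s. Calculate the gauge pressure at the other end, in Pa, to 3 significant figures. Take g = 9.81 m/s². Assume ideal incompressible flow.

P₂ = 171000 Pa

The volume flow rate is constant, so v₂ = (A₁/A₂)v₁ = (204/49.3)·2.86 = 11.8 m/s.
Applying Bernoulli between the two ends and solving for P₂: P₂ = P₁ + ½ρ(v₁² − v₂²) − ρgΔh.
P₂ = 86400 + ½·1260·(2.86² − 11.8²) − 1260·9.81·(−13.6) = 86400 + (-83200) − (-168000) = 171000 Pa.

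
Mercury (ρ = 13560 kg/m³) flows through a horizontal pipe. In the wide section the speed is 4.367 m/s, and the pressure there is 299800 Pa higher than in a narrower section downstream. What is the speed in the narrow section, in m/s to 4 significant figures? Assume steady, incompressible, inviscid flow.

v₂ = 7.955 m/s

Horizontal Bernoulli: P₁ + ½ρv₁² = P₂ + ½ρv₂², so v₂² = v₁² + 2(P₁ − P₂)/ρ.
v₂ = √(4.367² + 2·299800/13560) = √(19.07 + 44.22) = 7.955 m/s.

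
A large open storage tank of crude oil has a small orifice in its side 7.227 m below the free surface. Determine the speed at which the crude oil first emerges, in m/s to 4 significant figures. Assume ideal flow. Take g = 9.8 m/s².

v ≈ 11.90 m/s

Bernoulli from surface to hole (P equal, v_surface ≈ 0): v = √(2gh) = √(2×9.8×7.227) = 11.90 m/s.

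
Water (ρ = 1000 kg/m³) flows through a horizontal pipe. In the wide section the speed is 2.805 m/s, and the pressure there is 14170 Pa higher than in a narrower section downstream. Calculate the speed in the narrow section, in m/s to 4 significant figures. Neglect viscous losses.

With h₁ = h₂, rearranging Bernoulli gives v₂ = √(v₁² + 2ΔP/ρ).
v₂ = √(2.805² + 2·14170/1000) = √(7.868 + 28.34) = 6.017 m/s.

v₂ ≈ 6.017 m/s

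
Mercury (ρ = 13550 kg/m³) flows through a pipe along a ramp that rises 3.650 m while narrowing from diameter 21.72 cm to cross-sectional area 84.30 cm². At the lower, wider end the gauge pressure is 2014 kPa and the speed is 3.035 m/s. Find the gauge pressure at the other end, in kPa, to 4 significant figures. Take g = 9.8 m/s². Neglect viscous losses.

Mass conservation (A₁v₁ = A₂v₂) gives v₂ = 3.035 × 370.5/84.30 = 13.34 m/s.
Energy conservation along the streamline gives P₂ = P₁ − ½ρ(v₂² − v₁²) − ρg(h₂ − h₁).
P₂ = 2014000 + ½·13550·(3.035² − 13.34²) − 13550·9.8·(+3.650) = 2014000 + (-1143000) − (484700) = 386200 Pa.

P₂ ≈ 386.2 kPa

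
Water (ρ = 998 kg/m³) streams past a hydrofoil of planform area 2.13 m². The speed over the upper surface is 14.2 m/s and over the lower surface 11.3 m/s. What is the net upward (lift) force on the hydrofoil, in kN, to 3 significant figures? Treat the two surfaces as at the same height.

From P + ½ρv² = const at equal height, P_low − P_up = ½ρ(v_up² − v_low²).
ΔP = ½·998·(14.2² − 11.3²) = 36900 Pa.
Lift = ΔP · A = 36900 × 2.13 = 78600 N.

F ≈ 78.6 kN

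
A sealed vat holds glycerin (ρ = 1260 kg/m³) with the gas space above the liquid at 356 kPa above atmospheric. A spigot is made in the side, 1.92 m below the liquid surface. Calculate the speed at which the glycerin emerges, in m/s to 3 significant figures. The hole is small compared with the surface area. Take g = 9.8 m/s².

v = 24.6 m/s

Take point 1 at the surface (v₁ ≈ 0) and point 2 at the hole (at atmospheric pressure). Bernoulli: P₁ + ρg h = P_atm + ½ρv₂².
With P₁ − P_atm = 356000 Pa, v₂ = √(2gh + 2ΔP/ρ) = √(2·9.8·1.92 + 2·356000/1260) = 24.6 m/s.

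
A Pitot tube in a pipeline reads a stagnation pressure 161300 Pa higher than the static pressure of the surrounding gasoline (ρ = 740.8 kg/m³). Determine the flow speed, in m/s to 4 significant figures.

Bernoulli between the free stream and the stagnation point: ½ρv² = P_stag − P_static.
v = √(2ΔP/ρ) = √(2·161300/740.8) = 20.87 m/s.

20.87 m/s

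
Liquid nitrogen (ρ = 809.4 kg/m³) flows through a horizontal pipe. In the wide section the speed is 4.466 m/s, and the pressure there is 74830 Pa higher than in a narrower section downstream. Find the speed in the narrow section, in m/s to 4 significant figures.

v₂ ≈ 14.31 m/s

Along the level pipe P + ½ρv² is conserved, hence v₂² = v₁² + 2(P₁ − P₂)/ρ.
v₂ = √(4.466² + 2·74830/809.4) = √(19.95 + 184.9) = 14.31 m/s.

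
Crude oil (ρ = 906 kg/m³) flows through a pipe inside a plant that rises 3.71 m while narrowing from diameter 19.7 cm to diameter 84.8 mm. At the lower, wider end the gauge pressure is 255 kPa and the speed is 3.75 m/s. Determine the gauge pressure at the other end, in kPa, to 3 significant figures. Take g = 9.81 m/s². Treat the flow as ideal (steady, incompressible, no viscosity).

P₂ ≈ 42.9 kPa

Continuity gives A₁v₁ = A₂v₂, so v₂ = (305 cm²)/(56.5 cm²) × 3.75 m/s = 20.2 m/s.
Energy conservation along the streamline gives P₂ = P₁ − ½ρ(v₂² − v₁²) − ρg(h₂ − h₁).
P₂ = 255000 + ½·906·(3.75² − 20.2²) − 906·9.81·(+3.71) = 255000 + (-179000) − (33000) = 42900 Pa.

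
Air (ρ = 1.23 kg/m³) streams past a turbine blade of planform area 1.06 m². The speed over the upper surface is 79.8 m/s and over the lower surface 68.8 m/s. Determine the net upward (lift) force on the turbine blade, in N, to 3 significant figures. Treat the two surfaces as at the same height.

F ≈ 1070 N

From P + ½ρv² = const at equal height, P_low − P_up = ½ρ(v_up² − v_low²).
ΔP = ½·1.23·(79.8² − 68.8²) = 1010 Pa.
Lift = ΔP · A = 1010 × 1.06 = 1070 N.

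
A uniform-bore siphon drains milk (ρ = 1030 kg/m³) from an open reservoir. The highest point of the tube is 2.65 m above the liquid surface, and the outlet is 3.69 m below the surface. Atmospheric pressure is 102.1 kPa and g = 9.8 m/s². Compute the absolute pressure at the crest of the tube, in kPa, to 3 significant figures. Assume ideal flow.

The outlet speed comes from Torricelli: v = √(2g·3.69) = 8.50 m/s.
With constant cross-section the crest speed equals v; applying Bernoulli from the surface up to the crest, P_top = P_atm − ½ρv² − ρg·h_top.
P_top = 102100 − ½·1030·8.50² − 1030·9.8·2.65 = 38100 Pa.

38.1 kPa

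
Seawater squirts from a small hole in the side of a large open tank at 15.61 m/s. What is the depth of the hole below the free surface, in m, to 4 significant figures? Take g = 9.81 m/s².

h = 12.42 m

Inverting v = √(2gh) gives h = v² / 2g.
h = 15.61²/(2·9.81) = 243.7/19.62 = 12.42 m.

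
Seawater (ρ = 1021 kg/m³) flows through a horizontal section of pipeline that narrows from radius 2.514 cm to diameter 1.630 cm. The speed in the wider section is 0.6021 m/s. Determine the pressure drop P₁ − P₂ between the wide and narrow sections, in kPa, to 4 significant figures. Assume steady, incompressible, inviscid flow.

ΔP = 16.57 kPa

Mass conservation (A₁v₁ = A₂v₂) gives v₂ = 0.6021 × 19.86/2.087 = 5.729 m/s.
With no height change, Bernoulli's equation is P₁ + ½ρv₁² = P₂ + ½ρv₂².
P₁ − P₂ = ½·1021·(5.729² − 0.6021²) = ½·1021·32.46 = 16570 Pa.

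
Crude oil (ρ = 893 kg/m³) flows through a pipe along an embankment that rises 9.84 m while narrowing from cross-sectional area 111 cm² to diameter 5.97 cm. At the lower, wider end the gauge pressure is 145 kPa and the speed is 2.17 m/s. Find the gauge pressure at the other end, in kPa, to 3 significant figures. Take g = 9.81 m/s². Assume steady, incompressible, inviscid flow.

P₂ = 27.8 kPa

Continuity gives A₁v₁ = A₂v₂, so v₂ = (111 cm²)/(28.0 cm²) × 2.17 m/s = 8.60 m/s.
Energy conservation along the streamline gives P₂ = P₁ − ½ρ(v₂² − v₁²) − ρg(h₂ − h₁).
P₂ = 145000 + ½·893·(2.17² − 8.60²) − 893·9.81·(+9.84) = 145000 + (-31000) − (86200) = 27800 Pa.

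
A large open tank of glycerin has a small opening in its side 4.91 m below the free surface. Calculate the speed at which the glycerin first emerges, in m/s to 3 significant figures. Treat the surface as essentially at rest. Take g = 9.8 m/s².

9.81 m/s

With the surface at rest and both surface and jet at atmospheric pressure, Bernoulli gives ρg h = ½ρv², so v = √(2gh) = √(2·9.8·4.91) = 9.81 m/s.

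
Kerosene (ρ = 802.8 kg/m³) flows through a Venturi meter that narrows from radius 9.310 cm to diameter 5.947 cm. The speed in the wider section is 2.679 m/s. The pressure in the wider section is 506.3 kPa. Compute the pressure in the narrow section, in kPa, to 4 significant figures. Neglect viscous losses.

P₂ ≈ 232.3 kPa

Mass conservation (A₁v₁ = A₂v₂) gives v₂ = 2.679 × 272.3/27.78 = 26.26 m/s.
Bernoulli (h₁ = h₂): P₁ − P₂ = ½ρ(v₂² − v₁²).
P₂ = P₁ − ½ρ(v₂² − v₁²) = 506300 − ½·802.8·(26.26² − 2.679²) = 506300 − 274000 = 232300 Pa.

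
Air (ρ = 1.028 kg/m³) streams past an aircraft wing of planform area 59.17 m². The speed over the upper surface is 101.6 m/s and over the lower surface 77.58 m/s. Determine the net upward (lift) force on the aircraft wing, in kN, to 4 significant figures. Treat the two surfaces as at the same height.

The faster flow above has the lower pressure; Bernoulli (same height) gives ΔP = ½ρ(v_up² − v_low²).
ΔP = ½·1.028·(101.6² − 77.58²) = 2212 Pa.
Lift = ΔP · A = 2212 × 59.17 = 130900 N.

F ≈ 130.9 kN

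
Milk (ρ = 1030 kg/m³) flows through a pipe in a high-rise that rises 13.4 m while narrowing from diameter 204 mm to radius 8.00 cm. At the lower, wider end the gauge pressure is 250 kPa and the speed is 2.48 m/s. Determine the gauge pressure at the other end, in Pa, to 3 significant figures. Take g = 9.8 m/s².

Mass conservation (A₁v₁ = A₂v₂) gives v₂ = 2.48 × 327/201 = 4.03 m/s.
Energy conservation along the streamline gives P₂ = P₁ − ½ρ(v₂² − v₁²) − ρg(h₂ − h₁).
P₂ = 250000 + ½·1030·(2.48² − 4.03²) − 1030·9.8·(+13.4) = 250000 + (-5200) − (135000) = 110000 Pa.

110000 Pa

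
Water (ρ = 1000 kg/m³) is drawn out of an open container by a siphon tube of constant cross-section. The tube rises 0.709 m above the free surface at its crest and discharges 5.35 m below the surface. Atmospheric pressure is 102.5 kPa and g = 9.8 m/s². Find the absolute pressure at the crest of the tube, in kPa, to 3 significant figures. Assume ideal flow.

43.1 kPa

From the surface to the outlet (both open to atmosphere, surface at rest): v = √(2g·h_out) = √(2·9.8·5.35) = 10.2 m/s.
The bore is uniform, so the speed at the crest is the same v. Bernoulli surface→crest: P_atm = P_top + ½ρv² + ρg·h_top.
P_top = 102500 − ½·1000·10.2² − 1000·9.8·0.709 = 43100 Pa.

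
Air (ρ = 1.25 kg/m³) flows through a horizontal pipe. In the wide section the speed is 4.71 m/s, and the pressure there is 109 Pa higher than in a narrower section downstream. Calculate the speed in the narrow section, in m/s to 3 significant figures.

Along the level pipe P + ½ρv² is conserved, hence v₂² = v₁² + 2(P₁ − P₂)/ρ.
v₂ = √(4.71² + 2·109/1.25) = √(22.2 + 174) = 14.0 m/s.

v₂ = 14.0 m/s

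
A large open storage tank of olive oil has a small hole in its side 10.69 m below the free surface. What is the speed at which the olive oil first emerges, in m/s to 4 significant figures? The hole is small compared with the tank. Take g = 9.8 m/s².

The surface is effectively still and both ends are open, so ½v² = gh and v = √(2·9.8·10.69) = 14.47 m/s.

v ≈ 14.47 m/s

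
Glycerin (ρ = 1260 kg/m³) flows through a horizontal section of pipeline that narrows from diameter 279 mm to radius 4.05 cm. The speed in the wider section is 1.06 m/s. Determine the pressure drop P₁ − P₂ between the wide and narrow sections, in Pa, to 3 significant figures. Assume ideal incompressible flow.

98900 Pa

By continuity, v₂ = v₁·A₁/A₂ = 1.06·(611/51.5) = 12.6 m/s.
With no height change, Bernoulli's equation is P₁ + ½ρv₁² = P₂ + ½ρv₂².
P₁ − P₂ = ½·1260·(12.6² − 1.06²) = ½·1260·157 = 98900 Pa.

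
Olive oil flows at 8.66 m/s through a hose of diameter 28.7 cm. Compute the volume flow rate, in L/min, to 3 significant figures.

33600 L/min

Q = A·v = 0.0647 m² × 8.66 m/s = 0.560 m³/s.
Converting: 0.560 m³/s × 60000 = 33600 L/min.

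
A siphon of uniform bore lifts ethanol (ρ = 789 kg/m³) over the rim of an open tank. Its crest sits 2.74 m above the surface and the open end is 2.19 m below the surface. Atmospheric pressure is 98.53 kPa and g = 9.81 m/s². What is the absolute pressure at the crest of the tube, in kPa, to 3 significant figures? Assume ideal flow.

P_top ≈ 60.4 kPa

Bernoulli surface→outlet gives ½v² = g·h_out, so v = √(2·9.81·2.19) = 6.55 m/s.
The bore is uniform, so the speed at the crest is the same v. Bernoulli surface→crest: P_atm = P_top + ½ρv² + ρg·h_top.
P_top = 98530 − ½·789·6.55² − 789·9.81·2.74 = 60400 Pa.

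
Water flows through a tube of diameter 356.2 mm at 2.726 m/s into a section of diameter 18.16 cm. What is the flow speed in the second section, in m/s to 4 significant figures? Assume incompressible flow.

v₂ ≈ 10.49 m/s

By continuity, v₂ = v₁·A₁/A₂ = 2.726·(996.5/259.0) = 10.49 m/s.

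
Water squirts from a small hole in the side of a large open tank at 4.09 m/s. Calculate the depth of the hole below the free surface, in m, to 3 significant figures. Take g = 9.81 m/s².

Inverting v = √(2gh) gives h = v² / 2g.
h = 4.09²/(2·9.81) = 16.7/19.62 = 0.853 m.

0.853 m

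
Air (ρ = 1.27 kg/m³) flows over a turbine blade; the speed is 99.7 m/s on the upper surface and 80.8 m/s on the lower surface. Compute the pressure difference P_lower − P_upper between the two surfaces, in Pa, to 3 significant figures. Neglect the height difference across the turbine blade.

ΔP ≈ 2170 Pa

Bernoulli (same height): P_lower − P_upper = ½ρ(v_upper² − v_lower²).
ΔP = ½·1.27·(99.7² − 80.8²) = 2170 Pa.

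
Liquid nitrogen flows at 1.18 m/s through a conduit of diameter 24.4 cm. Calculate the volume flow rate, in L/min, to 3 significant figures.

Q = A·v = 0.0468 m² × 1.18 m/s = 0.0552 m³/s.
Converting: 0.0552 m³/s × 60000 = 3310 L/min.

Q = 3310 L/min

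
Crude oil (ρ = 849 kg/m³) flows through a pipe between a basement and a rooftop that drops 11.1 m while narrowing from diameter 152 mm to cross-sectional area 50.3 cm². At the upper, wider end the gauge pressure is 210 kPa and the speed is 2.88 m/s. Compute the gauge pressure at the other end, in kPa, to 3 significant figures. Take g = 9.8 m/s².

By continuity, v₂ = v₁·A₁/A₂ = 2.88·(181/50.3) = 10.4 m/s.
Bernoulli: P₁ + ½ρv₁² + ρg h₁ = P₂ + ½ρv₂² + ρg h₂, so P₂ = P₁ + ½ρ(v₁² − v₂²) − ρg(h₂ − h₁).
P₂ = 210000 + ½·849·(2.88² − 10.4²) − 849·9.8·(−11.1) = 210000 + (-42300) − (-92400) = 260000 Pa.

P₂ = 260 kPa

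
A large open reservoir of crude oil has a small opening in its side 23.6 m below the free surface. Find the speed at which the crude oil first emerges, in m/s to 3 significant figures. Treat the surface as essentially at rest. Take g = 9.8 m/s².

21.5 m/s

The surface is effectively still and both ends are open, so ½v² = gh and v = √(2·9.8·23.6) = 21.5 m/s.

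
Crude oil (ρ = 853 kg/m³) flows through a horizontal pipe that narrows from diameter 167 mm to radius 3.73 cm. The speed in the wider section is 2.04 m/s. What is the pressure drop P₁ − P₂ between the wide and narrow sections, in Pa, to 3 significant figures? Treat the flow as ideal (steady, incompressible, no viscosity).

Continuity gives A₁v₁ = A₂v₂, so v₂ = (219 cm²)/(43.7 cm²) × 2.04 m/s = 10.2 m/s.
Along the horizontal streamline, P + ½ρv² is constant.
P₁ − P₂ = ½·853·(10.2² − 2.04²) = ½·853·100 = 42800 Pa.

ΔP ≈ 42800 Pa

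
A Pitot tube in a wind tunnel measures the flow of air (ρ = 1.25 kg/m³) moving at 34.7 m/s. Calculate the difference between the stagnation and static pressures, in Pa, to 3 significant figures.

The dynamic pressure equals the rise in static pressure at the stagnation point: ΔP = ½ρv².
ΔP = ½·1.25·34.7² = 753 Pa.

ΔP = 753 Pa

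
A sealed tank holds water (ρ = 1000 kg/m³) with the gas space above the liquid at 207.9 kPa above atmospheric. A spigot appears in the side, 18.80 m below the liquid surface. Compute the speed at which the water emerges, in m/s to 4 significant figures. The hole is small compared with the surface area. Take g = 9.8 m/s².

28.00 m/s

Take point 1 at the surface (v₁ ≈ 0) and point 2 at the hole (at atmospheric pressure). Bernoulli: P₁ + ρg h = P_atm + ½ρv₂².
With P₁ − P_atm = 207900 Pa, v₂ = √(2gh + 2ΔP/ρ) = √(2·9.8·18.80 + 2·207900/1000) = 28.00 m/s.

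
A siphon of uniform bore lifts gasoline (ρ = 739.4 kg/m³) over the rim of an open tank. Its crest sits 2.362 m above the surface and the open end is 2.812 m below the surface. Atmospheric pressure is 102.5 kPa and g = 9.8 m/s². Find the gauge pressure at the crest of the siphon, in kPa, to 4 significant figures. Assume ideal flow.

From the surface to the outlet (both open to atmosphere, surface at rest): v = √(2g·h_out) = √(2·9.8·2.812) = 7.424 m/s.
With constant cross-section the crest speed equals v; applying Bernoulli from the surface up to the crest, P_top = P_atm − ½ρv² − ρg·h_top.
P_top = 102500 − ½·739.4·7.424² − 739.4·9.8·2.362 = 65010 Pa. So P_gauge = P_top − P_atm = -37490 Pa.

P_gauge = -37.49 kPa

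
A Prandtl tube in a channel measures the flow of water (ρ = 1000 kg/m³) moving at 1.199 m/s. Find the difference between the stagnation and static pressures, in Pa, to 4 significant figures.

At the stagnation point the flow is brought to rest, so Bernoulli gives P_stag − P_static = ½ρv².
ΔP = ½·1000·1.199² = 718.8 Pa.

ΔP ≈ 718.8 Pa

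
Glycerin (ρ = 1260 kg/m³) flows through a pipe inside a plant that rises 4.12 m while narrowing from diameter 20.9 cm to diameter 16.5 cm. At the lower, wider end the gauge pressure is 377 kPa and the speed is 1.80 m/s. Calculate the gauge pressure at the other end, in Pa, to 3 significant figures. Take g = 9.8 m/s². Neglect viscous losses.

Mass conservation (A₁v₁ = A₂v₂) gives v₂ = 1.80 × 343/214 = 2.89 m/s.
Energy conservation along the streamline gives P₂ = P₁ − ½ρ(v₂² − v₁²) − ρg(h₂ − h₁).
P₂ = 377000 + ½·1260·(1.80² − 2.89²) − 1260·9.8·(+4.12) = 377000 + (-3210) − (50900) = 323000 Pa.

P₂ = 323000 Pa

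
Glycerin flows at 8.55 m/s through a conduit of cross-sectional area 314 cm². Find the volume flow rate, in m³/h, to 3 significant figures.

Q = A·v = 0.0314 m² × 8.55 m/s = 0.268 m³/s.
Converting: 0.268 m³/s × 3600 = 966 m³/h.

966 m³/h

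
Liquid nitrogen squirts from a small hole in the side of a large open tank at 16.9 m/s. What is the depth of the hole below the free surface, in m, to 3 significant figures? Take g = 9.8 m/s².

h ≈ 14.6 m

Inverting v = √(2gh) gives h = v² / 2g.
h = 16.9²/(2·9.8) = 286/19.60 = 14.6 m.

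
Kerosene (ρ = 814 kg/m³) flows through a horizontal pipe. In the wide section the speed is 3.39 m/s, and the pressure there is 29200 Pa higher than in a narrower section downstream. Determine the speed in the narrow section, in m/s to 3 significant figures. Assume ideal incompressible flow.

v₂ = 9.12 m/s

Along the level pipe P + ½ρv² is conserved, hence v₂² = v₁² + 2(P₁ − P₂)/ρ.
v₂ = √(3.39² + 2·29200/814) = √(11.5 + 71.7) = 9.12 m/s.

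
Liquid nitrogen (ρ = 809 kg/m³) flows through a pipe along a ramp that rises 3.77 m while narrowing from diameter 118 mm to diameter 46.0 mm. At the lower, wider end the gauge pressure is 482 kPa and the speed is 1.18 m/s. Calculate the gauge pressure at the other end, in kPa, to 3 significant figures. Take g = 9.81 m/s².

The volume flow rate is constant, so v₂ = (A₁/A₂)v₁ = (109/16.6)·1.18 = 7.76 m/s.
Applying Bernoulli between the two ends and solving for P₂: P₂ = P₁ + ½ρ(v₁² − v₂²) − ρgΔh.
P₂ = 482000 + ½·809·(1.18² − 7.76²) − 809·9.81·(+3.77) = 482000 + (-23800) − (29900) = 428000 Pa.

P₂ = 428 kPa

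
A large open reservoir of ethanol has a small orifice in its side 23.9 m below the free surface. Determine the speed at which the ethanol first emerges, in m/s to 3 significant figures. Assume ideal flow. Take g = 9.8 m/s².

Torricelli's result v = √(2gh) gives v = √(2·9.8·23.9) = 21.6 m/s.

v ≈ 21.6 m/s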